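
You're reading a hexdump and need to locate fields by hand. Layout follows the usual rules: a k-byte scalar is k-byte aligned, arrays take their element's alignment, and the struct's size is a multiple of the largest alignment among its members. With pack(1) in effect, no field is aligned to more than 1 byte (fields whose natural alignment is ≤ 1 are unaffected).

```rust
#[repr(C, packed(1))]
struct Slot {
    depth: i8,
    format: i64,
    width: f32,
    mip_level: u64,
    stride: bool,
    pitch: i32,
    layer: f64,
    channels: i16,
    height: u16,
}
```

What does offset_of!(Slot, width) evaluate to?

depth at 0 (size 1, align 1) → ends 1
format at 1 (size 8, align 1) → ends 9
width at 9 (size 4, align 1) → ends 13

9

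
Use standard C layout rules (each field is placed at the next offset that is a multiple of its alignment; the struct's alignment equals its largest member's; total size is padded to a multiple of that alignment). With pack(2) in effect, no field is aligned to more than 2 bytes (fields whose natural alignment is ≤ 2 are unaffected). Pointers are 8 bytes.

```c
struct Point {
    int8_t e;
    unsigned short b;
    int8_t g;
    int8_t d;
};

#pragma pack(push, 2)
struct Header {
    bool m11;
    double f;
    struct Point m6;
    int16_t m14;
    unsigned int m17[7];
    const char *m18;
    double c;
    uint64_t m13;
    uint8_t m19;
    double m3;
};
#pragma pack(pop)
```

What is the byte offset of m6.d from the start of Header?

15

Point: @0: e [1B, align 1] → 1; +1 pad (align 2); @2: b [2B, align 2] → 4; @4: g [1B, align 1] → 5; @5: d [1B, align 1] → 6; size 6, align 2
@0: m11 [1B, align 1] → 1
+1 pad (align 2)
@2: f [8B, align 2] → 10
@10: m6 [6B, align 2] → 16
within Point: d at 5
10 + 5 = 15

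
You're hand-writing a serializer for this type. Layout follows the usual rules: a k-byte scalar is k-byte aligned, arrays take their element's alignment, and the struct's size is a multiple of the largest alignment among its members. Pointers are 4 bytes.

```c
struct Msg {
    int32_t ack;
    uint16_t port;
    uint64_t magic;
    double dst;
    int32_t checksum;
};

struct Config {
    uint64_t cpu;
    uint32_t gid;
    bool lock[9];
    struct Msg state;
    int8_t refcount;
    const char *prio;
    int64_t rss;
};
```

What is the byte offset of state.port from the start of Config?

28

Msg: ack at 0 (size 4, align 4) → ends 4; port at 4 (size 2, align 2) → ends 6; pad 2 to align 8 for magic; magic at 8 (size 8, align 8) → ends 16; dst at 16 (size 8, align 8) → ends 24; checksum at 24 (size 4, align 4) → ends 28; tail pad 4 to reach multiple of 8; total 32 bytes, alignment 8
cpu at 0 (size 8, align 8) → ends 8
gid at 8 (size 4, align 4) → ends 12
lock at 12 (size 9, align 1) → ends 21
pad 3 to align 8 for state
state at 24 (size 32, align 8) → ends 56
within Msg: port at 4
24 + 4 = 28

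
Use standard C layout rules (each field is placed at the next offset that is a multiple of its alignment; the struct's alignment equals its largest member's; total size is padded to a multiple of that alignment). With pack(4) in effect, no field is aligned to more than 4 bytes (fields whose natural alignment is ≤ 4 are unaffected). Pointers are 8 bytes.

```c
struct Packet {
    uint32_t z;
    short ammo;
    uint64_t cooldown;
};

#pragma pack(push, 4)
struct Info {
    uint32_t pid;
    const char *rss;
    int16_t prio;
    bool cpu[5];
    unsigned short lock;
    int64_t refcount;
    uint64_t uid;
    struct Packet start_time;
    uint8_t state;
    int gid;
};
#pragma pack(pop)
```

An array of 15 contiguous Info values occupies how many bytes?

960

Packet: @0: z [4B, align 4] → 4; @4: ammo [2B, align 2] → 6; +2 pad (align 8); @8: cooldown [8B, align 8] → 16; size 16, align 8
@0: pid [4B, align 4] → 4
@4: rss [8B, align 4] → 12
@12: prio [2B, align 2] → 14
@14: cpu [5B, align 1] → 19
+1 pad (align 2)
@20: lock [2B, align 2] → 22
+2 pad (align 4)
@24: refcount [8B, align 4] → 32
@32: uid [8B, align 4] → 40
@40: start_time [16B, align 4] → 56
@56: state [1B, align 1] → 57
+3 pad (align 4)
@60: gid [4B, align 4] → 64
size 64, align 4
array of 15: 15 × 64 = 960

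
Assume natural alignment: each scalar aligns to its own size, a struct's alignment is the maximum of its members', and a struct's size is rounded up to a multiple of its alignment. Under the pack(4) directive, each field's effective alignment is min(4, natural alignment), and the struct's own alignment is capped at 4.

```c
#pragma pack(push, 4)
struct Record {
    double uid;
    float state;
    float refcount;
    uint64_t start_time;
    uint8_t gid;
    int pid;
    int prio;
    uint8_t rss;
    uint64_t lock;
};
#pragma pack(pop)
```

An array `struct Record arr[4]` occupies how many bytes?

0..8  uid  (8B, 4-aligned)
8..12  state  (4B, 4-aligned)
12..16  refcount  (4B, 4-aligned)
16..24  start_time  (8B, 4-aligned)
24..25  gid  (1B, 1-aligned)
25..28  -- padding (3B)
28..32  pid  (4B, 4-aligned)
32..36  prio  (4B, 4-aligned)
36..37  rss  (1B, 1-aligned)
37..40  -- padding (3B)
40..48  lock  (8B, 4-aligned)
sizeof = 48, alignof = 4
array of 4: 4 × 48 = 192

192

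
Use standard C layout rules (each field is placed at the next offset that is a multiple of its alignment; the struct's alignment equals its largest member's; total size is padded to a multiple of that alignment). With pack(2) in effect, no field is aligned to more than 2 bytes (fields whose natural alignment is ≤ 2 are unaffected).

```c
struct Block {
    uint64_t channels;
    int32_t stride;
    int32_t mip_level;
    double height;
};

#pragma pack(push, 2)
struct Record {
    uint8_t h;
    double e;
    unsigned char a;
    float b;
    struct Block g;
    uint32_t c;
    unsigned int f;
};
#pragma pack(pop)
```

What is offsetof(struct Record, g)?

16

Block: channels at 0 (size 8, align 8) → ends 8; stride at 8 (size 4, align 4) → ends 12; mip_level at 12 (size 4, align 4) → ends 16; height at 16 (size 8, align 8) → ends 24; total 24 bytes, alignment 8
h at 0 (size 1, align 1) → ends 1
pad 1 to align 2 for e
e at 2 (size 8, align 2) → ends 10
a at 10 (size 1, align 1) → ends 11
pad 1 to align 2 for b
b at 12 (size 4, align 2) → ends 16
g at 16 (size 24, align 2) → ends 40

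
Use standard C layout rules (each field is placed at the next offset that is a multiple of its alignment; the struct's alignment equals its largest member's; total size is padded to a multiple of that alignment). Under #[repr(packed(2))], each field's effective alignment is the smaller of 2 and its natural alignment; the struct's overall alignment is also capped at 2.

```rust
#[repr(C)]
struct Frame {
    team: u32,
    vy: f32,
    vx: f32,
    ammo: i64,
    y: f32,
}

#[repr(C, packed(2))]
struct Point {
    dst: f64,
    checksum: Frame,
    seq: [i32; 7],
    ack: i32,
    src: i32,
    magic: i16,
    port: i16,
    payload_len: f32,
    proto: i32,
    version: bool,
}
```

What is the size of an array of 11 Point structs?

990

Frame: @0: team [4B, align 4] → 4; @4: vy [4B, align 4] → 8; @8: vx [4B, align 4] → 12; +4 pad (align 8); @16: ammo [8B, align 8] → 24; @24: y [4B, align 4] → 28; +4 tail pad (align 8); size 32, align 8
@0: dst [8B, align 2] → 8
@8: checksum [32B, align 2] → 40
@40: seq [28B, align 2] → 68
@68: ack [4B, align 2] → 72
@72: src [4B, align 2] → 76
@76: magic [2B, align 2] → 78
@78: port [2B, align 2] → 80
@80: payload_len [4B, align 2] → 84
@84: proto [4B, align 2] → 88
@88: version [1B, align 1] → 89
+1 tail pad (align 2)
size 90, align 2
array of 11: 11 × 90 = 990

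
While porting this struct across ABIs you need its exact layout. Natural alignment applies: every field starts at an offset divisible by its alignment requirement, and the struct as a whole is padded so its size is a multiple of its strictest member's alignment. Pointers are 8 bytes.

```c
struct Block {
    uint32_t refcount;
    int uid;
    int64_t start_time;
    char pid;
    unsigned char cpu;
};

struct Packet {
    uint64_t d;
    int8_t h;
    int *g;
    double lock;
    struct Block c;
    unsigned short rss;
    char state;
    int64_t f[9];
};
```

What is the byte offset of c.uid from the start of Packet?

Block: 0..4  refcount  (4B, 4-aligned); 4..8  uid  (4B, 4-aligned); 8..16  start_time  (8B, 8-aligned); 16..17  pid  (1B, 1-aligned); 17..18  cpu  (1B, 1-aligned); 18..24  -- tail padding (6B); sizeof = 24, alignof = 8
0..8  d  (8B, 8-aligned)
8..9  h  (1B, 1-aligned)
9..16  -- padding (7B)
16..24  g  (8B, 8-aligned)
24..32  lock  (8B, 8-aligned)
32..56  c  (24B, 8-aligned)
within Block: uid at 4
32 + 4 = 36

36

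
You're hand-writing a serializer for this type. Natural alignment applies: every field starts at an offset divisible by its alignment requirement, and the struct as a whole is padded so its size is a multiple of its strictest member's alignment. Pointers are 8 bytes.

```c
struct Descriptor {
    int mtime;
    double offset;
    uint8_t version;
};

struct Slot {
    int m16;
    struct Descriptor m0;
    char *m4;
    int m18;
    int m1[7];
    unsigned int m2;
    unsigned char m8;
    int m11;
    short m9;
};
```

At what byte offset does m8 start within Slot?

Descriptor: @0: mtime [4B, align 4] → 4; +4 pad (align 8); @8: offset [8B, align 8] → 16; @16: version [1B, align 1] → 17; +7 tail pad (align 8); size 24, align 8
@0: m16 [4B, align 4] → 4
+4 pad (align 8)
@8: m0 [24B, align 8] → 32
@32: m4 [8B, align 8] → 40
@40: m18 [4B, align 4] → 44
@44: m1 [28B, align 4] → 72
@72: m2 [4B, align 4] → 76
@76: m8 [1B, align 1] → 77

76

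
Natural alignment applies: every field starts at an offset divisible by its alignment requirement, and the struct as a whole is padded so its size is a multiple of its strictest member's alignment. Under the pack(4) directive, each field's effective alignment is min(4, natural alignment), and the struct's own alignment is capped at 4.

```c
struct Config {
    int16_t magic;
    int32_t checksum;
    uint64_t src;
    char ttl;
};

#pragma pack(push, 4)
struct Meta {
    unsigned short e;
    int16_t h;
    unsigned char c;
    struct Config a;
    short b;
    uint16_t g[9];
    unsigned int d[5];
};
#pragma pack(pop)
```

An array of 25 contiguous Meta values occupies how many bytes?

1800

Config: @0: magic [2B, align 2] → 2; +2 pad (align 4); @4: checksum [4B, align 4] → 8; @8: src [8B, align 8] → 16; @16: ttl [1B, align 1] → 17; +7 tail pad (align 8); size 24, align 8
@0: e [2B, align 2] → 2
@2: h [2B, align 2] → 4
@4: c [1B, align 1] → 5
+3 pad (align 4)
@8: a [24B, align 4] → 32
@32: b [2B, align 2] → 34
@34: g [18B, align 2] → 52
@52: d [20B, align 4] → 72
size 72, align 4
array of 25: 25 × 72 = 1800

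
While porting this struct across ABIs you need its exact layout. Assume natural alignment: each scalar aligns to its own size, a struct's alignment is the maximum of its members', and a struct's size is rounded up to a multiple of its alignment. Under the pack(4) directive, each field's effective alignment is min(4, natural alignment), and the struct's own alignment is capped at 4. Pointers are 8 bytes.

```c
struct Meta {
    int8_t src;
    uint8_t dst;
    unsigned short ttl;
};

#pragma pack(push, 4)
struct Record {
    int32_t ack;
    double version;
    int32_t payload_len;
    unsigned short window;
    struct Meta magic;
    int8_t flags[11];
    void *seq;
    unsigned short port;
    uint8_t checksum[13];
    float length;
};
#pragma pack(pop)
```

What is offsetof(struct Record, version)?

Meta: @0: src [1B, align 1] → 1; @1: dst [1B, align 1] → 2; @2: ttl [2B, align 2] → 4; size 4, align 2
@0: ack [4B, align 4] → 4
@4: version [8B, align 4] → 12

4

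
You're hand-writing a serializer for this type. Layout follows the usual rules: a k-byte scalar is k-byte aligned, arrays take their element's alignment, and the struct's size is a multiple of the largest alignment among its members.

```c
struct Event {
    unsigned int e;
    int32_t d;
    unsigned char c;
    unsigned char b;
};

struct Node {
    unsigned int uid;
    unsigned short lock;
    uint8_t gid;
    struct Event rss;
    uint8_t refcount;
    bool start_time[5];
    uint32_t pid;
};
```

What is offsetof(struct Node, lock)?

4

Event: 0..4  e  (4B, 4-aligned); 4..8  d  (4B, 4-aligned); 8..9  c  (1B, 1-aligned); 9..10  b  (1B, 1-aligned); 10..12  -- tail padding (2B); sizeof = 12, alignof = 4
0..4  uid  (4B, 4-aligned)
4..6  lock  (2B, 2-aligned)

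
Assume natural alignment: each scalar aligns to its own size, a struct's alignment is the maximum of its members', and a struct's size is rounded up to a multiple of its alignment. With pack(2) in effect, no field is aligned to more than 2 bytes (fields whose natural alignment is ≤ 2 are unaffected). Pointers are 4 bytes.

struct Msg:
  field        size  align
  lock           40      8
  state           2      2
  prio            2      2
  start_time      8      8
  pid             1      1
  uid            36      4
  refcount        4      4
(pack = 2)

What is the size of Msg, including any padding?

0..40  lock  (40B, 2-aligned)
40..42  state  (2B, 2-aligned)
42..44  prio  (2B, 2-aligned)
44..52  start_time  (8B, 2-aligned)
52..53  pid  (1B, 1-aligned)
53..54  -- padding (1B)
54..90  uid  (36B, 2-aligned)
90..94  refcount  (4B, 2-aligned)
sizeof = 94, alignof = 2

94 bytes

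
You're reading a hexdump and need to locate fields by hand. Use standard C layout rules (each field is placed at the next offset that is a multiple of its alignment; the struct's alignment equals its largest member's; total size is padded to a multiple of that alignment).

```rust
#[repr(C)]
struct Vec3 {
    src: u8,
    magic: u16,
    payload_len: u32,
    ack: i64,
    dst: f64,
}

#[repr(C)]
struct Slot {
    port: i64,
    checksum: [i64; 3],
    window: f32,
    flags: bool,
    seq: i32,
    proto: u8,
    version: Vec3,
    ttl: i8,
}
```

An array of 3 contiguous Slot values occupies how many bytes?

Vec3: 0..1  src  (1B, 1-aligned); 1..2  -- padding (1B); 2..4  magic  (2B, 2-aligned); 4..8  payload_len  (4B, 4-aligned); 8..16  ack  (8B, 8-aligned); 16..24  dst  (8B, 8-aligned); sizeof = 24, alignof = 8
0..8  port  (8B, 8-aligned)
8..32  checksum  (24B, 8-aligned)
32..36  window  (4B, 4-aligned)
36..37  flags  (1B, 1-aligned)
37..40  -- padding (3B)
40..44  seq  (4B, 4-aligned)
44..45  proto  (1B, 1-aligned)
45..48  -- padding (3B)
48..72  version  (24B, 8-aligned)
72..73  ttl  (1B, 1-aligned)
73..80  -- tail padding (7B)
sizeof = 80, alignof = 8
array of 3: 3 × 80 = 240

240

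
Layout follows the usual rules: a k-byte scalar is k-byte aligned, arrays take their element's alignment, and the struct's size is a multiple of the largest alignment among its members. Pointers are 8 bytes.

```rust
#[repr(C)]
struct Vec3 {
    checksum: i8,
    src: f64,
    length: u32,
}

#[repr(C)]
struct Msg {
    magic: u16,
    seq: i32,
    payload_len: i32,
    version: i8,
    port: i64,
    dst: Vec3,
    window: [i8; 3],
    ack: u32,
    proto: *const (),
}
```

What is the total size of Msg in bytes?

64

Vec3: 0..1  checksum  (1B, 1-aligned); 1..8  -- padding (7B); 8..16  src  (8B, 8-aligned); 16..20  length  (4B, 4-aligned); 20..24  -- tail padding (4B); sizeof = 24, alignof = 8
0..2  magic  (2B, 2-aligned)
2..4  -- padding (2B)
4..8  seq  (4B, 4-aligned)
8..12  payload_len  (4B, 4-aligned)
12..13  version  (1B, 1-aligned)
13..16  -- padding (3B)
16..24  port  (8B, 8-aligned)
24..48  dst  (24B, 8-aligned)
48..51  window  (3B, 1-aligned)
51..52  -- padding (1B)
52..56  ack  (4B, 4-aligned)
56..64  proto  (8B, 8-aligned)
sizeof = 64, alignof = 8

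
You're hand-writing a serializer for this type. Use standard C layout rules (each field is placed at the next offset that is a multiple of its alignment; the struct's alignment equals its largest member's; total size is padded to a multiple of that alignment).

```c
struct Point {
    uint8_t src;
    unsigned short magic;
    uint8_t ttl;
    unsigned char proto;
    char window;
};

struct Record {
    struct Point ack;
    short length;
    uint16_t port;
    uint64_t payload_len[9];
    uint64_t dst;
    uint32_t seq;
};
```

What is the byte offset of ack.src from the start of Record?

0

Point: src at 0 (size 1, align 1) → ends 1; pad 1 to align 2 for magic; magic at 2 (size 2, align 2) → ends 4; ttl at 4 (size 1, align 1) → ends 5; proto at 5 (size 1, align 1) → ends 6; window at 6 (size 1, align 1) → ends 7; tail pad 1 to reach multiple of 2; total 8 bytes, alignment 2
ack at 0 (size 8, align 2) → ends 8
within Point: src at 0
0 + 0 = 0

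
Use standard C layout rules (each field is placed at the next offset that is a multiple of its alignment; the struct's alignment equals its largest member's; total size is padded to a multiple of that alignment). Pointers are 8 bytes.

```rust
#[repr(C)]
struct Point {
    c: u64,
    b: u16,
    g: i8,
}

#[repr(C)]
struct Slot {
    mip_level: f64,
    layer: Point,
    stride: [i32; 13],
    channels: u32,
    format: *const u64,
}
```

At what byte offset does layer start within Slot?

8

Point: c at 0 (size 8, align 8) → ends 8; b at 8 (size 2, align 2) → ends 10; g at 10 (size 1, align 1) → ends 11; tail pad 5 to reach multiple of 8; total 16 bytes, alignment 8
mip_level at 0 (size 8, align 8) → ends 8
layer at 8 (size 16, align 8) → ends 24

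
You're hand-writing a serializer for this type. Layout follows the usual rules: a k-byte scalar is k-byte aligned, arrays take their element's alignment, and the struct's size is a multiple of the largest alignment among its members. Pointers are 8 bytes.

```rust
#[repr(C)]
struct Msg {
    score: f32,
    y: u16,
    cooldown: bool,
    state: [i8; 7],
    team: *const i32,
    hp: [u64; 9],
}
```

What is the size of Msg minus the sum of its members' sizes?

score at 0 (size 4, align 4) → ends 4
y at 4 (size 2, align 2) → ends 6
cooldown at 6 (size 1, align 1) → ends 7
state at 7 (size 7, align 1) → ends 14
pad 2 to align 8 for team
team at 16 (size 8, align 8) → ends 24
hp at 24 (size 72, align 8) → ends 96
total 96 bytes, alignment 8
data bytes 94, size 96 → padding 2

2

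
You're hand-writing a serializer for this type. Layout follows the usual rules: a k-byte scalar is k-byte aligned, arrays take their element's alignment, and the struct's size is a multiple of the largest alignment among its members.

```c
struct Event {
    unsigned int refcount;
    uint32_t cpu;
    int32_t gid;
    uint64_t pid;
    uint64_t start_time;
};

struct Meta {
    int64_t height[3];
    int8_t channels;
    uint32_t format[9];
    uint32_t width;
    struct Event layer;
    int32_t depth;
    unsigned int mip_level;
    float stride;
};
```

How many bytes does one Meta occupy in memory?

120 bytes

Event: 0..4  refcount  (4B, 4-aligned); 4..8  cpu  (4B, 4-aligned); 8..12  gid  (4B, 4-aligned); 12..16  -- padding (4B); 16..24  pid  (8B, 8-aligned); 24..32  start_time  (8B, 8-aligned); sizeof = 32, alignof = 8
0..24  height  (24B, 8-aligned)
24..25  channels  (1B, 1-aligned)
25..28  -- padding (3B)
28..64  format  (36B, 4-aligned)
64..68  width  (4B, 4-aligned)
68..72  -- padding (4B)
72..104  layer  (32B, 8-aligned)
104..108  depth  (4B, 4-aligned)
108..112  mip_level  (4B, 4-aligned)
112..116  stride  (4B, 4-aligned)
116..120  -- tail padding (4B)
sizeof = 120, alignof = 8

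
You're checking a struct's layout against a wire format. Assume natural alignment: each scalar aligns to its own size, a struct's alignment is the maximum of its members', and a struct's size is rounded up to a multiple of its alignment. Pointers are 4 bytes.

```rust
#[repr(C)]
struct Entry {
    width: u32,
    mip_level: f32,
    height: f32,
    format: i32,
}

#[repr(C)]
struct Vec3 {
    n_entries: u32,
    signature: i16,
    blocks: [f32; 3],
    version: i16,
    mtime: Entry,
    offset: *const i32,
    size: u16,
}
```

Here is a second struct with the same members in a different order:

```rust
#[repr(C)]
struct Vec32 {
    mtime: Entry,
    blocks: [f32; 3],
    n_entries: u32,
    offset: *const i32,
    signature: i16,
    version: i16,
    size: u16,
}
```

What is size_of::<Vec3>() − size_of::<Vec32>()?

Entry: 0..4  width  (4B, 4-aligned); 4..8  mip_level  (4B, 4-aligned); 8..12  height  (4B, 4-aligned); 12..16  format  (4B, 4-aligned); sizeof = 16, alignof = 4
0..4  n_entries  (4B, 4-aligned)
4..6  signature  (2B, 2-aligned)
6..8  -- padding (2B)
8..20  blocks  (12B, 4-aligned)
20..22  version  (2B, 2-aligned)
22..24  -- padding (2B)
24..40  mtime  (16B, 4-aligned)
40..44  offset  (4B, 4-aligned)
44..46  size  (2B, 2-aligned)
46..48  -- tail padding (2B)
sizeof = 48, alignof = 4
— Vec32 —
0..16  mtime  (16B, 4-aligned)
16..28  blocks  (12B, 4-aligned)
28..32  n_entries  (4B, 4-aligned)
32..36  offset  (4B, 4-aligned)
36..38  signature  (2B, 2-aligned)
38..40  version  (2B, 2-aligned)
40..42  size  (2B, 2-aligned)
42..44  -- tail padding (2B)
sizeof = 44, alignof = 4
48 − 44 = 4

4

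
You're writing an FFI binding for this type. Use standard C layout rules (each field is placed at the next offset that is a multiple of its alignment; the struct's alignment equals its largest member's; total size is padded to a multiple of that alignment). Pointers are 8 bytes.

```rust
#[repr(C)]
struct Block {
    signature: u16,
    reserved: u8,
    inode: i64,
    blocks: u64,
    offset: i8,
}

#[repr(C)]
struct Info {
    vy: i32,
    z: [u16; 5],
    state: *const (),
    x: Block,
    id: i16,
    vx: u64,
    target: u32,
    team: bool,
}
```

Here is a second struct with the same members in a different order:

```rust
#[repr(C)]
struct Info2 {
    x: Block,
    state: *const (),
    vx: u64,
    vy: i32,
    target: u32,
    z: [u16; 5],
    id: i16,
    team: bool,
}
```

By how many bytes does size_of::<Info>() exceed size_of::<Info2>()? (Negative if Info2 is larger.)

Block: @0: signature [2B, align 2] → 2; @2: reserved [1B, align 1] → 3; +5 pad (align 8); @8: inode [8B, align 8] → 16; @16: blocks [8B, align 8] → 24; @24: offset [1B, align 1] → 25; +7 tail pad (align 8); size 32, align 8
@0: vy [4B, align 4] → 4
@4: z [10B, align 2] → 14
+2 pad (align 8)
@16: state [8B, align 8] → 24
@24: x [32B, align 8] → 56
@56: id [2B, align 2] → 58
+6 pad (align 8)
@64: vx [8B, align 8] → 72
@72: target [4B, align 4] → 76
@76: team [1B, align 1] → 77
+3 tail pad (align 8)
size 80, align 8
— Info2 —
@0: x [32B, align 8] → 32
@32: state [8B, align 8] → 40
@40: vx [8B, align 8] → 48
@48: vy [4B, align 4] → 52
@52: target [4B, align 4] → 56
@56: z [10B, align 2] → 66
@66: id [2B, align 2] → 68
@68: team [1B, align 1] → 69
+3 tail pad (align 8)
size 72, align 8
80 − 72 = 8

8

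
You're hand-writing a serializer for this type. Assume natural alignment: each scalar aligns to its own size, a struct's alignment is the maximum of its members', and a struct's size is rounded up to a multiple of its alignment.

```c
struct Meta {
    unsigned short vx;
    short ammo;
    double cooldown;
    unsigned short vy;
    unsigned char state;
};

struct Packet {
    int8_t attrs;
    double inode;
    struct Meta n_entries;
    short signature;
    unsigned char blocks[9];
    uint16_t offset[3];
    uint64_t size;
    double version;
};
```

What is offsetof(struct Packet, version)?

72

Meta: 0..2  vx  (2B, 2-aligned); 2..4  ammo  (2B, 2-aligned); 4..8  -- padding (4B); 8..16  cooldown  (8B, 8-aligned); 16..18  vy  (2B, 2-aligned); 18..19  state  (1B, 1-aligned); 19..24  -- tail padding (5B); sizeof = 24, alignof = 8
0..1  attrs  (1B, 1-aligned)
1..8  -- padding (7B)
8..16  inode  (8B, 8-aligned)
16..40  n_entries  (24B, 8-aligned)
40..42  signature  (2B, 2-aligned)
42..51  blocks  (9B, 1-aligned)
51..52  -- padding (1B)
52..58  offset  (6B, 2-aligned)
58..64  -- padding (6B)
64..72  size  (8B, 8-aligned)
72..80  version  (8B, 8-aligned)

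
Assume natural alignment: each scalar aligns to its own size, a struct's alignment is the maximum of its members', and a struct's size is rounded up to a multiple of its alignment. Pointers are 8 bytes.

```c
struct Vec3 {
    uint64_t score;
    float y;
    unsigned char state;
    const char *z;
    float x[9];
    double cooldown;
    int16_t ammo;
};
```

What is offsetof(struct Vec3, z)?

score at 0 (size 8, align 8) → ends 8
y at 8 (size 4, align 4) → ends 12
state at 12 (size 1, align 1) → ends 13
pad 3 to align 8 for z
z at 16 (size 8, align 8) → ends 24

16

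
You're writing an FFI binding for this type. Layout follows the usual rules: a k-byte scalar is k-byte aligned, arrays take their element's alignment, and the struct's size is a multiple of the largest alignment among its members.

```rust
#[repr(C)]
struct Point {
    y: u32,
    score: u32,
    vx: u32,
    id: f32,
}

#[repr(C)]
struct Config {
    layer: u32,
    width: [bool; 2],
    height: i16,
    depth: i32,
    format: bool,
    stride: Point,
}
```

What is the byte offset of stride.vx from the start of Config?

Point: @0: y [4B, align 4] → 4; @4: score [4B, align 4] → 8; @8: vx [4B, align 4] → 12; @12: id [4B, align 4] → 16; size 16, align 4
@0: layer [4B, align 4] → 4
@4: width [2B, align 1] → 6
@6: height [2B, align 2] → 8
@8: depth [4B, align 4] → 12
@12: format [1B, align 1] → 13
+3 pad (align 4)
@16: stride [16B, align 4] → 32
within Point: vx at 8
16 + 8 = 24

24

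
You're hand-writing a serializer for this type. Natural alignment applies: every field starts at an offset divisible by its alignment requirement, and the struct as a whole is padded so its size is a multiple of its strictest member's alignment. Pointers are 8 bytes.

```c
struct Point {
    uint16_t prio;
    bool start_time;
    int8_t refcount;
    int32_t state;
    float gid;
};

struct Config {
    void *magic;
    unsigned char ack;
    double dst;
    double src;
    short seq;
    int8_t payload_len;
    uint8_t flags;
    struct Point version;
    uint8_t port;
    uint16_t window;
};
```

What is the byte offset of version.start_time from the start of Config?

Point: prio at 0 (size 2, align 2) → ends 2; start_time at 2 (size 1, align 1) → ends 3; refcount at 3 (size 1, align 1) → ends 4; state at 4 (size 4, align 4) → ends 8; gid at 8 (size 4, align 4) → ends 12; total 12 bytes, alignment 4
magic at 0 (size 8, align 8) → ends 8
ack at 8 (size 1, align 1) → ends 9
pad 7 to align 8 for dst
dst at 16 (size 8, align 8) → ends 24
src at 24 (size 8, align 8) → ends 32
seq at 32 (size 2, align 2) → ends 34
payload_len at 34 (size 1, align 1) → ends 35
flags at 35 (size 1, align 1) → ends 36
version at 36 (size 12, align 4) → ends 48
within Point: start_time at 2
36 + 2 = 38

38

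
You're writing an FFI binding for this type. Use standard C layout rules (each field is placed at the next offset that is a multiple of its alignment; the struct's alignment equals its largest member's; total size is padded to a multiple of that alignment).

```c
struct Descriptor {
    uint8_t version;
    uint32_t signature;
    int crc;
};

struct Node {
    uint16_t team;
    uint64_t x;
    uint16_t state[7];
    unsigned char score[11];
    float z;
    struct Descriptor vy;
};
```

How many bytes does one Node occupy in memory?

Descriptor: @0: version [1B, align 1] → 1; +3 pad (align 4); @4: signature [4B, align 4] → 8; @8: crc [4B, align 4] → 12; size 12, align 4
@0: team [2B, align 2] → 2
+6 pad (align 8)
@8: x [8B, align 8] → 16
@16: state [14B, align 2] → 30
@30: score [11B, align 1] → 41
+3 pad (align 4)
@44: z [4B, align 4] → 48
@48: vy [12B, align 4] → 60
+4 tail pad (align 8)
size 64, align 8

64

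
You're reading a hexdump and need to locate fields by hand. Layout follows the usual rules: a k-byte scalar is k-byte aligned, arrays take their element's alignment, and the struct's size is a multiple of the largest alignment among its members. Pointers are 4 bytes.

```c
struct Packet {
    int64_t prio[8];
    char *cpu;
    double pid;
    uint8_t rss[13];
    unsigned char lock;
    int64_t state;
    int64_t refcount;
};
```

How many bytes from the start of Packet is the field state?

@0: prio [64B, align 8] → 64
@64: cpu [4B, align 4] → 68
+4 pad (align 8)
@72: pid [8B, align 8] → 80
@80: rss [13B, align 1] → 93
@93: lock [1B, align 1] → 94
+2 pad (align 8)
@96: state [8B, align 8] → 104

96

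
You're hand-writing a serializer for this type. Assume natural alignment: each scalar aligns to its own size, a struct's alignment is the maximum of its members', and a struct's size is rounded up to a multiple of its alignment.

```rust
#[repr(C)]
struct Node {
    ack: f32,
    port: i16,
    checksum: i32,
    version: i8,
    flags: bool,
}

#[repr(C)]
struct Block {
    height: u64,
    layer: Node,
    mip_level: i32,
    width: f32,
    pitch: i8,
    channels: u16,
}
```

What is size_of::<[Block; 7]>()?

280

Node: @0: ack [4B, align 4] → 4; @4: port [2B, align 2] → 6; +2 pad (align 4); @8: checksum [4B, align 4] → 12; @12: version [1B, align 1] → 13; @13: flags [1B, align 1] → 14; +2 tail pad (align 4); size 16, align 4
@0: height [8B, align 8] → 8
@8: layer [16B, align 4] → 24
@24: mip_level [4B, align 4] → 28
@28: width [4B, align 4] → 32
@32: pitch [1B, align 1] → 33
+1 pad (align 2)
@34: channels [2B, align 2] → 36
+4 tail pad (align 8)
size 40, align 8
array of 7: 7 × 40 = 280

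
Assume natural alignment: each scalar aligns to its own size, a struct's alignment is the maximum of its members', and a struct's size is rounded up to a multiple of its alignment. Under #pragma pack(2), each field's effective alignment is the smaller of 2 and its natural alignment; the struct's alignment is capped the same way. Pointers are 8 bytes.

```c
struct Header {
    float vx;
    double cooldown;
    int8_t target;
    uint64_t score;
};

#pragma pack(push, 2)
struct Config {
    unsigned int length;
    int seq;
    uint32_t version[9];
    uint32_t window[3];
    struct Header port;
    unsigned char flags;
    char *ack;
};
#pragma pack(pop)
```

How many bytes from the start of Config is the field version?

Header: @0: vx [4B, align 4] → 4; +4 pad (align 8); @8: cooldown [8B, align 8] → 16; @16: target [1B, align 1] → 17; +7 pad (align 8); @24: score [8B, align 8] → 32; size 32, align 8
@0: length [4B, align 2] → 4
@4: seq [4B, align 2] → 8
@8: version [36B, align 2] → 44

8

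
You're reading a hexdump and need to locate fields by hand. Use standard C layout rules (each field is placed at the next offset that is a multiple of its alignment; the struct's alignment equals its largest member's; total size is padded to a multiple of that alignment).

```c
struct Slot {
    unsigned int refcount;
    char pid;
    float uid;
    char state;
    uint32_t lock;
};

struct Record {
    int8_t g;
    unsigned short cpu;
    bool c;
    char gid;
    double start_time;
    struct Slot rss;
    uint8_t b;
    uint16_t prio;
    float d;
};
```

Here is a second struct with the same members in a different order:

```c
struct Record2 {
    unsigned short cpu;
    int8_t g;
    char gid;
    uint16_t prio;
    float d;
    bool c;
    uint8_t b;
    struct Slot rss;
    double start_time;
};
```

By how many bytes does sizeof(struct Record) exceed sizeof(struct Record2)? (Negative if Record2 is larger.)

Slot: @0: refcount [4B, align 4] → 4; @4: pid [1B, align 1] → 5; +3 pad (align 4); @8: uid [4B, align 4] → 12; @12: state [1B, align 1] → 13; +3 pad (align 4); @16: lock [4B, align 4] → 20; size 20, align 4
@0: g [1B, align 1] → 1
+1 pad (align 2)
@2: cpu [2B, align 2] → 4
@4: c [1B, align 1] → 5
@5: gid [1B, align 1] → 6
+2 pad (align 8)
@8: start_time [8B, align 8] → 16
@16: rss [20B, align 4] → 36
@36: b [1B, align 1] → 37
+1 pad (align 2)
@38: prio [2B, align 2] → 40
@40: d [4B, align 4] → 44
+4 tail pad (align 8)
size 48, align 8
— Record2 —
@0: cpu [2B, align 2] → 2
@2: g [1B, align 1] → 3
@3: gid [1B, align 1] → 4
@4: prio [2B, align 2] → 6
+2 pad (align 4)
@8: d [4B, align 4] → 12
@12: c [1B, align 1] → 13
@13: b [1B, align 1] → 14
+2 pad (align 4)
@16: rss [20B, align 4] → 36
+4 pad (align 8)
@40: start_time [8B, align 8] → 48
size 48, align 8
48 − 48 = 0

0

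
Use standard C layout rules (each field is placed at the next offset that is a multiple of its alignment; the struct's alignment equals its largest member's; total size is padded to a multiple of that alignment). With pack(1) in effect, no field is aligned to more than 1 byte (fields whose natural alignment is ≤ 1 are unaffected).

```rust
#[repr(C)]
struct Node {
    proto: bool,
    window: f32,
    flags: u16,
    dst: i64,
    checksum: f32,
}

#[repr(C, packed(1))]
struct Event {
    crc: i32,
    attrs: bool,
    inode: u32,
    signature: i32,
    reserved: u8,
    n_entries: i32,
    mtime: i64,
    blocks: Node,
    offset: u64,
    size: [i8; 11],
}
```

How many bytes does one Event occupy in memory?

Node: proto at 0 (size 1, align 1) → ends 1; pad 3 to align 4 for window; window at 4 (size 4, align 4) → ends 8; flags at 8 (size 2, align 2) → ends 10; pad 6 to align 8 for dst; dst at 16 (size 8, align 8) → ends 24; checksum at 24 (size 4, align 4) → ends 28; tail pad 4 to reach multiple of 8; total 32 bytes, alignment 8
crc at 0 (size 4, align 1) → ends 4
attrs at 4 (size 1, align 1) → ends 5
inode at 5 (size 4, align 1) → ends 9
signature at 9 (size 4, align 1) → ends 13
reserved at 13 (size 1, align 1) → ends 14
n_entries at 14 (size 4, align 1) → ends 18
mtime at 18 (size 8, align 1) → ends 26
blocks at 26 (size 32, align 1) → ends 58
offset at 58 (size 8, align 1) → ends 66
size at 66 (size 11, align 1) → ends 77
total 77 bytes, alignment 1

77 bytes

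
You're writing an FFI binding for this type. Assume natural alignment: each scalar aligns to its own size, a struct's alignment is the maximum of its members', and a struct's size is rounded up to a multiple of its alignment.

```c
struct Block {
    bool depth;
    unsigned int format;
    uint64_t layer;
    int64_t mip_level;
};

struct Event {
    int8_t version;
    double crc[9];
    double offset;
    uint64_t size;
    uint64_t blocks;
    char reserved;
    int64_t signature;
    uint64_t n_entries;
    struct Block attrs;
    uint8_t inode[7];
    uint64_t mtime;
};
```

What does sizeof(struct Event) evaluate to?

Block: 0..1  depth  (1B, 1-aligned); 1..4  -- padding (3B); 4..8  format  (4B, 4-aligned); 8..16  layer  (8B, 8-aligned); 16..24  mip_level  (8B, 8-aligned); sizeof = 24, alignof = 8
0..1  version  (1B, 1-aligned)
1..8  -- padding (7B)
8..80  crc  (72B, 8-aligned)
80..88  offset  (8B, 8-aligned)
88..96  size  (8B, 8-aligned)
96..104  blocks  (8B, 8-aligned)
104..105  reserved  (1B, 1-aligned)
105..112  -- padding (7B)
112..120  signature  (8B, 8-aligned)
120..128  n_entries  (8B, 8-aligned)
128..152  attrs  (24B, 8-aligned)
152..159  inode  (7B, 1-aligned)
159..160  -- padding (1B)
160..168  mtime  (8B, 8-aligned)
sizeof = 168, alignof = 8

168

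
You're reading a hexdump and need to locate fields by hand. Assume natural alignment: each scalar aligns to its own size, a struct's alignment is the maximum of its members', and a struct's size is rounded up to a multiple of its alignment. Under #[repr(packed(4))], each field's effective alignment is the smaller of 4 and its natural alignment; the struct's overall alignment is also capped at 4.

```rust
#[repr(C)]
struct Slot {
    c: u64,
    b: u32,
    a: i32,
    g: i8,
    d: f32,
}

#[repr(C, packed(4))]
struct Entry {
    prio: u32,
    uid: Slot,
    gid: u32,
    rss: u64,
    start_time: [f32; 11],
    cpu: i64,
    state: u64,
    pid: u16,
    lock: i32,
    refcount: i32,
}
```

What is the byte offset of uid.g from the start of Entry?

20

Slot: 0..8  c  (8B, 8-aligned); 8..12  b  (4B, 4-aligned); 12..16  a  (4B, 4-aligned); 16..17  g  (1B, 1-aligned); 17..20  -- padding (3B); 20..24  d  (4B, 4-aligned); sizeof = 24, alignof = 8
0..4  prio  (4B, 4-aligned)
4..28  uid  (24B, 4-aligned)
within Slot: g at 16
4 + 16 = 20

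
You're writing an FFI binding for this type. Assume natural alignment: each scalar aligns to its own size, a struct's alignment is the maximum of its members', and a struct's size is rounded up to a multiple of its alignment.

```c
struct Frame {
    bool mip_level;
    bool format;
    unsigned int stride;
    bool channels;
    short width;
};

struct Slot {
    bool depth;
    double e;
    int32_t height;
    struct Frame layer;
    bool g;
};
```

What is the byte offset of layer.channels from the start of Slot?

Frame: @0: mip_level [1B, align 1] → 1; @1: format [1B, align 1] → 2; +2 pad (align 4); @4: stride [4B, align 4] → 8; @8: channels [1B, align 1] → 9; +1 pad (align 2); @10: width [2B, align 2] → 12; size 12, align 4
@0: depth [1B, align 1] → 1
+7 pad (align 8)
@8: e [8B, align 8] → 16
@16: height [4B, align 4] → 20
@20: layer [12B, align 4] → 32
within Frame: channels at 8
20 + 8 = 28

28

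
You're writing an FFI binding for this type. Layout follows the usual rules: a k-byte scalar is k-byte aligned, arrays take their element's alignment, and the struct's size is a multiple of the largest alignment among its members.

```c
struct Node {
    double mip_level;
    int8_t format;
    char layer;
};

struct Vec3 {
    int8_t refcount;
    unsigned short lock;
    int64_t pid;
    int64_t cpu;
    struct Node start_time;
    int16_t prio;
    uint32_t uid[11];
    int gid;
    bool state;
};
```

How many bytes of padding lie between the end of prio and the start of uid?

Node: mip_level at 0 (size 8, align 8) → ends 8; format at 8 (size 1, align 1) → ends 9; layer at 9 (size 1, align 1) → ends 10; tail pad 6 to reach multiple of 8; total 16 bytes, alignment 8
refcount at 0 (size 1, align 1) → ends 1
pad 1 to align 2 for lock
lock at 2 (size 2, align 2) → ends 4
pad 4 to align 8 for pid
pid at 8 (size 8, align 8) → ends 16
cpu at 16 (size 8, align 8) → ends 24
start_time at 24 (size 16, align 8) → ends 40
prio at 40 (size 2, align 2) → ends 42
pad 2 to align 4 for uid
uid at 44 (size 44, align 4) → ends 88

2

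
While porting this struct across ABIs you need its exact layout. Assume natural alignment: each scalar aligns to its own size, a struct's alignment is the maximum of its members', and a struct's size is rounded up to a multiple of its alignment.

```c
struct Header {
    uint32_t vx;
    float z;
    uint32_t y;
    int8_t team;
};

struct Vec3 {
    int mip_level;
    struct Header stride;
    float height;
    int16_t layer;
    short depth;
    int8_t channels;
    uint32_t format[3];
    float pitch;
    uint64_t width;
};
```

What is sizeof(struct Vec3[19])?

1064

Header: 0..4  vx  (4B, 4-aligned); 4..8  z  (4B, 4-aligned); 8..12  y  (4B, 4-aligned); 12..13  team  (1B, 1-aligned); 13..16  -- tail padding (3B); sizeof = 16, alignof = 4
0..4  mip_level  (4B, 4-aligned)
4..20  stride  (16B, 4-aligned)
20..24  height  (4B, 4-aligned)
24..26  layer  (2B, 2-aligned)
26..28  depth  (2B, 2-aligned)
28..29  channels  (1B, 1-aligned)
29..32  -- padding (3B)
32..44  format  (12B, 4-aligned)
44..48  pitch  (4B, 4-aligned)
48..56  width  (8B, 8-aligned)
sizeof = 56, alignof = 8
array of 19: 19 × 56 = 1064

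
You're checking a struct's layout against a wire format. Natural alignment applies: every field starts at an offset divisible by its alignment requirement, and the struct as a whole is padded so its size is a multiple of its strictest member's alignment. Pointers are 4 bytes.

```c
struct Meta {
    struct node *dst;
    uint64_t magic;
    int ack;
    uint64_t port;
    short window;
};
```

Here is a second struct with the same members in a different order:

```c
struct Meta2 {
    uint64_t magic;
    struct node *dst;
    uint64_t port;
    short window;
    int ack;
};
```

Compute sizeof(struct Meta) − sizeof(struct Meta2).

8

dst at 0 (size 4, align 4) → ends 4
pad 4 to align 8 for magic
magic at 8 (size 8, align 8) → ends 16
ack at 16 (size 4, align 4) → ends 20
pad 4 to align 8 for port
port at 24 (size 8, align 8) → ends 32
window at 32 (size 2, align 2) → ends 34
tail pad 6 to reach multiple of 8
total 40 bytes, alignment 8
— Meta2 —
magic at 0 (size 8, align 8) → ends 8
dst at 8 (size 4, align 4) → ends 12
pad 4 to align 8 for port
port at 16 (size 8, align 8) → ends 24
window at 24 (size 2, align 2) → ends 26
pad 2 to align 4 for ack
ack at 28 (size 4, align 4) → ends 32
total 32 bytes, alignment 8
40 − 32 = 8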